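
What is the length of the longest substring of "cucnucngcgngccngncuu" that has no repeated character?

[c] len 1
[c, u] len 2
[u, c] len 2
[u, c, n] len 3
[c, n, u] len 3
[n, u, c] len 3
[u, c, n] len 3
[u, c, n, g] len 4
[n, g, c] len 3
[c, g] len 2
[c, g, n] len 3
[n, g] len 2
[n, g, c] len 3
[c] len 1
[c, n] len 2
[c, n, g] len 3
[g, n] len 2
[g, n, c] len 3
[g, n, c, u] len 4
[u] len 1
Longest all-distinct length: 4.

4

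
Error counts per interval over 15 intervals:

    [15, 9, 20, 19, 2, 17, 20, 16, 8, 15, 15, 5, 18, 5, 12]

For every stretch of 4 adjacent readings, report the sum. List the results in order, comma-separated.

(15, 9, 20, 19) → sum 63
(9, 20, 19, 2) → sum 50
(20, 19, 2, 17) → sum 58
(19, 2, 17, 20) → sum 58
(2, 17, 20, 16) → sum 55
(17, 20, 16, 8) → sum 61
(20, 16, 8, 15) → sum 59
(16, 8, 15, 15) → sum 54
(8, 15, 15, 5) → sum 43
(15, 15, 5, 18) → sum 53
(15, 5, 18, 5) → sum 43
(5, 18, 5, 12) → sum 40

63, 50, 58, 58, 55, 61, 59, 54, 43, 53, 43, 40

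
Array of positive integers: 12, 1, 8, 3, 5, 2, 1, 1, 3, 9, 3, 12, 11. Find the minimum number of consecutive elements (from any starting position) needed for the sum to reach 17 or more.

2

add 12: running sum 12 < 17
add 1: running sum 13 < 17
end 2: [12, 1, 8] sum 21, len 3
end 3: [12, 1, 8, 3] sum 24, len 4
end 4: [1, 8, 3, 5] sum 17, len 4
end 5: [8, 3, 5, 2] sum 18, len 4
end 6: [8, 3, 5, 2, 1] sum 19, len 5
end 7: [8, 3, 5, 2, 1, 1] sum 20, len 6
end 8: [8, 3, 5, 2, 1, 1, 3] sum 23, len 7
end 9: [5, 2, 1, 1, 3, 9] sum 21, len 6
end 10: [1, 1, 3, 9, 3] sum 17, len 5
end 11: [9, 3, 12] sum 24, len 3
end 12: [12, 11] sum 23, len 2
Shortest qualifying length: 2.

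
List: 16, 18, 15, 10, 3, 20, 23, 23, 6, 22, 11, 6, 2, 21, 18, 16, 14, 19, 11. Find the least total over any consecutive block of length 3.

19

Each size-3 window and its sum:
(16, 18, 15) → sum 49
(18, 15, 10) → sum 43
(15, 10, 3) → sum 28
(10, 3, 20) → sum 33
(3, 20, 23) → sum 46
(20, 23, 23) → sum 66
(23, 23, 6) → sum 52
(23, 6, 22) → sum 51
(6, 22, 11) → sum 39
(22, 11, 6) → sum 39
(11, 6, 2) → sum 19
(6, 2, 21) → sum 29
(2, 21, 18) → sum 41
(21, 18, 16) → sum 55
(18, 16, 14) → sum 48
(16, 14, 19) → sum 49
(14, 19, 11) → sum 44
Least of these is 19.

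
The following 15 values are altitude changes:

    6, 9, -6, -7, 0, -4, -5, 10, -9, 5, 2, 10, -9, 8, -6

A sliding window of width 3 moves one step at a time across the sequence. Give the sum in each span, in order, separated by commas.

9, -4, -13, -11, -9, 1, -4, 6, -2, 17, 3, 9, -7

[6, 9, -6] → sum 9
[9, -6, -7] → sum -4
[-6, -7, 0] → sum -13
[-7, 0, -4] → sum -11
[0, -4, -5] → sum -9
[-4, -5, 10] → sum 1
[-5, 10, -9] → sum -4
[10, -9, 5] → sum 6
[-9, 5, 2] → sum -2
[5, 2, 10] → sum 17
[2, 10, -9] → sum 3
[10, -9, 8] → sum 9
[-9, 8, -6] → sum -7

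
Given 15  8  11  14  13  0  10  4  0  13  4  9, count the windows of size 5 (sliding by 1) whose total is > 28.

6

15 8 11 14 13 → sum 61  > 28 ✓
8 11 14 13 0 → sum 46  > 28 ✓
11 14 13 0 10 → sum 48  > 28 ✓
14 13 0 10 4 → sum 41  > 28 ✓
13 0 10 4 0 → sum 27
0 10 4 0 13 → sum 27
10 4 0 13 4 → sum 31  > 28 ✓
4 0 13 4 9 → sum 30  > 28 ✓
6 windows satisfy the condition.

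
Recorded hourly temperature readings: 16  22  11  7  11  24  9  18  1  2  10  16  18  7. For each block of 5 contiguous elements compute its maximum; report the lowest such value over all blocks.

Each size-5 window and its max:
16 22 11 7 11 → max 22
22 11 7 11 24 → max 24
11 7 11 24 9 → max 24
7 11 24 9 18 → max 24
11 24 9 18 1 → max 24
24 9 18 1 2 → max 24
9 18 1 2 10 → max 18
18 1 2 10 16 → max 18
1 2 10 16 18 → max 18
2 10 16 18 7 → max 18
Lowest of these is 18.

18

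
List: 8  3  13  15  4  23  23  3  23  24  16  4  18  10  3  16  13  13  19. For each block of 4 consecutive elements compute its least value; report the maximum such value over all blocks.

13

8 3 13 15 → min 3
3 13 15 4 → min 3
13 15 4 23 → min 4
15 4 23 23 → min 4
4 23 23 3 → min 3
23 23 3 23 → min 3
23 3 23 24 → min 3
3 23 24 16 → min 3
23 24 16 4 → min 4
24 16 4 18 → min 4
16 4 18 10 → min 4
4 18 10 3 → min 3
18 10 3 16 → min 3
10 3 16 13 → min 3
3 16 13 13 → min 3
16 13 13 19 → min 13
Maximum of these is 13.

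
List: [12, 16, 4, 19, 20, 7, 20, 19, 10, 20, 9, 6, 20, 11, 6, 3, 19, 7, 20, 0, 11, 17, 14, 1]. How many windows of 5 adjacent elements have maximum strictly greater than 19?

18

(12, 16, 4, 19, 20) → max 20  > 19 ✓
(16, 4, 19, 20, 7) → max 20  > 19 ✓
(4, 19, 20, 7, 20) → max 20  > 19 ✓
(19, 20, 7, 20, 19) → max 20  > 19 ✓
(20, 7, 20, 19, 10) → max 20  > 19 ✓
(7, 20, 19, 10, 20) → max 20  > 19 ✓
(20, 19, 10, 20, 9) → max 20  > 19 ✓
(19, 10, 20, 9, 6) → max 20  > 19 ✓
(10, 20, 9, 6, 20) → max 20  > 19 ✓
(20, 9, 6, 20, 11) → max 20  > 19 ✓
(9, 6, 20, 11, 6) → max 20  > 19 ✓
(6, 20, 11, 6, 3) → max 20  > 19 ✓
(20, 11, 6, 3, 19) → max 20  > 19 ✓
(11, 6, 3, 19, 7) → max 19
(6, 3, 19, 7, 20) → max 20  > 19 ✓
(3, 19, 7, 20, 0) → max 20  > 19 ✓
(19, 7, 20, 0, 11) → max 20  > 19 ✓
(7, 20, 0, 11, 17) → max 20  > 19 ✓
(20, 0, 11, 17, 14) → max 20  > 19 ✓
(0, 11, 17, 14, 1) → max 17
18 windows satisfy the condition.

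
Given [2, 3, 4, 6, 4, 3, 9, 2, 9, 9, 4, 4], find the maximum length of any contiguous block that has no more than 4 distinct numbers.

8

add 2: window [2] (1 distinct), len 1
add 3: window [2, 3] (2 distinct), len 2
add 4: window [2, 3, 4] (3 distinct), len 3
add 6: window [2, 3, 4, 6] (4 distinct), len 4
add 4: window [2, 3, 4, 6, 4] (4 distinct), len 5
add 3: window [2, 3, 4, 6, 4, 3] (4 distinct), len 6
add 9: window [3, 4, 6, 4, 3, 9] (4 distinct), len 6
add 2: window [4, 3, 9, 2] (4 distinct), len 4
add 9: window [4, 3, 9, 2, 9] (4 distinct), len 5
add 9: window [4, 3, 9, 2, 9, 9] (4 distinct), len 6
add 4: window [4, 3, 9, 2, 9, 9, 4] (4 distinct), len 7
add 4: window [4, 3, 9, 2, 9, 9, 4, 4] (4 distinct), len 8
Longest length with ≤4 distinct: 8.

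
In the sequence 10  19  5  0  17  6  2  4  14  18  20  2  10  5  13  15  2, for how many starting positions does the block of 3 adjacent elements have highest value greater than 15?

10 19 5 → max 19  > 15 ✓
19 5 0 → max 19  > 15 ✓
5 0 17 → max 17  > 15 ✓
0 17 6 → max 17  > 15 ✓
17 6 2 → max 17  > 15 ✓
6 2 4 → max 6
2 4 14 → max 14
4 14 18 → max 18  > 15 ✓
14 18 20 → max 20  > 15 ✓
18 20 2 → max 20  > 15 ✓
20 2 10 → max 20  > 15 ✓
2 10 5 → max 10
10 5 13 → max 13
5 13 15 → max 15
13 15 2 → max 15
9 windows satisfy the condition.

9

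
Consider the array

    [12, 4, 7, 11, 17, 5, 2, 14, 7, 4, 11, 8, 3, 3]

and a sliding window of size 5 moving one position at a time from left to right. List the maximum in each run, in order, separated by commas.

12 4 7 11 17 → max 17
4 7 11 17 5 → max 17
7 11 17 5 2 → max 17
11 17 5 2 14 → max 17
17 5 2 14 7 → max 17
5 2 14 7 4 → max 14
2 14 7 4 11 → max 14
14 7 4 11 8 → max 14
7 4 11 8 3 → max 11
4 11 8 3 3 → max 11

17, 17, 17, 17, 17, 14, 14, 14, 11, 11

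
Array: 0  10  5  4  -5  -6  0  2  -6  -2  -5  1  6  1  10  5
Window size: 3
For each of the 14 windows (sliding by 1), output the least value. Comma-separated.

0, 4, -5, -6, -6, -6, -6, -6, -6, -5, -5, 1, 1, 1

[0, 10, 5] → min 0
[10, 5, 4] → min 4
[5, 4, -5] → min -5
[4, -5, -6] → min -6
[-5, -6, 0] → min -6
[-6, 0, 2] → min -6
[0, 2, -6] → min -6
[2, -6, -2] → min -6
[-6, -2, -5] → min -6
[-2, -5, 1] → min -5
[-5, 1, 6] → min -5
[1, 6, 1] → min 1
[6, 1, 10] → min 1
[1, 10, 5] → min 1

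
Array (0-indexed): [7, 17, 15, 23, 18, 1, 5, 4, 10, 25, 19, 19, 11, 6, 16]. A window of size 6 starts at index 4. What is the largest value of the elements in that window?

Elements at indices 4..9: 18, 1, 5, 4, 10, 25
max(18, 1, 5, 4, 10, 25) = 25

25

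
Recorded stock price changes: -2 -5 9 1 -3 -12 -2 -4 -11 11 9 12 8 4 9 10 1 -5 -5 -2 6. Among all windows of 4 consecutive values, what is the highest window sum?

Window sums for each of the 18 positions:
(-2, -5, 9, 1) → sum 3
(-5, 9, 1, -3) → sum 2
(9, 1, -3, -12) → sum -5
(1, -3, -12, -2) → sum -16
(-3, -12, -2, -4) → sum -21
(-12, -2, -4, -11) → sum -29
(-2, -4, -11, 11) → sum -6
(-4, -11, 11, 9) → sum 5
(-11, 11, 9, 12) → sum 21
(11, 9, 12, 8) → sum 40
(9, 12, 8, 4) → sum 33
(12, 8, 4, 9) → sum 33
(8, 4, 9, 10) → sum 31
(4, 9, 10, 1) → sum 24
(9, 10, 1, -5) → sum 15
(10, 1, -5, -5) → sum 1
(1, -5, -5, -2) → sum -11
(-5, -5, -2, 6) → sum -6
Highest of these is 40.

40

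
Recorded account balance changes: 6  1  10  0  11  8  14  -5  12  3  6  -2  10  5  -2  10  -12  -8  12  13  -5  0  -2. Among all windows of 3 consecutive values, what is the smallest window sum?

[6, 1, 10] → sum 17
[1, 10, 0] → sum 11
[10, 0, 11] → sum 21
[0, 11, 8] → sum 19
[11, 8, 14] → sum 33
[8, 14, -5] → sum 17
[14, -5, 12] → sum 21
[-5, 12, 3] → sum 10
[12, 3, 6] → sum 21
[3, 6, -2] → sum 7
[6, -2, 10] → sum 14
[-2, 10, 5] → sum 13
[10, 5, -2] → sum 13
[5, -2, 10] → sum 13
[-2, 10, -12] → sum -4
[10, -12, -8] → sum -10
[-12, -8, 12] → sum -8
[-8, 12, 13] → sum 17
[12, 13, -5] → sum 20
[13, -5, 0] → sum 8
[-5, 0, -2] → sum -7
Smallest of these is -10.

-10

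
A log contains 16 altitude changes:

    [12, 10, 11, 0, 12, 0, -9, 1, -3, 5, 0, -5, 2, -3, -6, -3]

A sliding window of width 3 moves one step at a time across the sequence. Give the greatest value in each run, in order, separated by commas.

(12, 10, 11) → max 12
(10, 11, 0) → max 11
(11, 0, 12) → max 12
(0, 12, 0) → max 12
(12, 0, -9) → max 12
(0, -9, 1) → max 1
(-9, 1, -3) → max 1
(1, -3, 5) → max 5
(-3, 5, 0) → max 5
(5, 0, -5) → max 5
(0, -5, 2) → max 2
(-5, 2, -3) → max 2
(2, -3, -6) → max 2
(-3, -6, -3) → max -3

12, 11, 12, 12, 12, 1, 1, 5, 5, 5, 2, 2, 2, -3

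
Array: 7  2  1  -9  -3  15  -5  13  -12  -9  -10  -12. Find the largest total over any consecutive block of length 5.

7 2 1 -9 -3 → sum -2
2 1 -9 -3 15 → sum 6
1 -9 -3 15 -5 → sum -1
-9 -3 15 -5 13 → sum 11
-3 15 -5 13 -12 → sum 8
15 -5 13 -12 -9 → sum 2
-5 13 -12 -9 -10 → sum -23
13 -12 -9 -10 -12 → sum -30
Largest of these is 11.

11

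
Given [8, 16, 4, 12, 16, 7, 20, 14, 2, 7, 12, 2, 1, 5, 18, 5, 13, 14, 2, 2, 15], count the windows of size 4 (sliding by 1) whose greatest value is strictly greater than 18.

4

[8, 16, 4, 12] → max 16
[16, 4, 12, 16] → max 16
[4, 12, 16, 7] → max 16
[12, 16, 7, 20] → max 20  > 18 ✓
[16, 7, 20, 14] → max 20  > 18 ✓
[7, 20, 14, 2] → max 20  > 18 ✓
[20, 14, 2, 7] → max 20  > 18 ✓
[14, 2, 7, 12] → max 14
[2, 7, 12, 2] → max 12
[7, 12, 2, 1] → max 12
[12, 2, 1, 5] → max 12
[2, 1, 5, 18] → max 18
[1, 5, 18, 5] → max 18
[5, 18, 5, 13] → max 18
[18, 5, 13, 14] → max 18
[5, 13, 14, 2] → max 14
[13, 14, 2, 2] → max 14
[14, 2, 2, 15] → max 15
4 windows satisfy the condition.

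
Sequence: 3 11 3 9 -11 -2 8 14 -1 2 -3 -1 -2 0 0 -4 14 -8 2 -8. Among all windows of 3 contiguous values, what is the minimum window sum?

3 11 3 → sum 17
11 3 9 → sum 23
3 9 -11 → sum 1
9 -11 -2 → sum -4
-11 -2 8 → sum -5
-2 8 14 → sum 20
8 14 -1 → sum 21
14 -1 2 → sum 15
-1 2 -3 → sum -2
2 -3 -1 → sum -2
-3 -1 -2 → sum -6
-1 -2 0 → sum -3
-2 0 0 → sum -2
0 0 -4 → sum -4
0 -4 14 → sum 10
-4 14 -8 → sum 2
14 -8 2 → sum 8
-8 2 -8 → sum -14
Minimum of these is -14.

-14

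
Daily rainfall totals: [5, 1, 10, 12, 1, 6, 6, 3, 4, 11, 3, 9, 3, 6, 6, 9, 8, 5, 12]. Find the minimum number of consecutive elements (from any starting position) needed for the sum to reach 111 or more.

add 5: running sum 5 < 111
add 1: running sum 6 < 111
add 10: running sum 16 < 111
add 12: running sum 28 < 111
add 1: running sum 29 < 111
add 6: running sum 35 < 111
add 6: running sum 41 < 111
add 3: running sum 44 < 111
add 4: running sum 48 < 111
add 11: running sum 59 < 111
add 3: running sum 62 < 111
add 9: running sum 71 < 111
add 3: running sum 74 < 111
add 6: running sum 80 < 111
add 6: running sum 86 < 111
add 9: running sum 95 < 111
add 8: running sum 103 < 111
add 5: running sum 108 < 111
add 12: shortest ending here [10, 12, 1, 6, 6, 3, 4, 11, 3, 9, 3, 6, 6, 9, 8, 5, 12] sum 114, len 17
Shortest qualifying length: 17.

17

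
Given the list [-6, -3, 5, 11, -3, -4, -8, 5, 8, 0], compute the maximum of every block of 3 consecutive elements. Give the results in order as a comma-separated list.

-6 -3 5 → max 5
-3 5 11 → max 11
5 11 -3 → max 11
11 -3 -4 → max 11
-3 -4 -8 → max -3
-4 -8 5 → max 5
-8 5 8 → max 8
5 8 0 → max 8

5, 11, 11, 11, -3, 5, 8, 8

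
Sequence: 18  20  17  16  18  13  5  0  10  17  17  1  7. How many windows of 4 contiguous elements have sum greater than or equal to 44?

(18, 20, 17, 16) → sum 71  ≥ 44 ✓
(20, 17, 16, 18) → sum 71  ≥ 44 ✓
(17, 16, 18, 13) → sum 64  ≥ 44 ✓
(16, 18, 13, 5) → sum 52  ≥ 44 ✓
(18, 13, 5, 0) → sum 36
(13, 5, 0, 10) → sum 28
(5, 0, 10, 17) → sum 32
(0, 10, 17, 17) → sum 44  ≥ 44 ✓
(10, 17, 17, 1) → sum 45  ≥ 44 ✓
(17, 17, 1, 7) → sum 42
6 windows satisfy the condition.

6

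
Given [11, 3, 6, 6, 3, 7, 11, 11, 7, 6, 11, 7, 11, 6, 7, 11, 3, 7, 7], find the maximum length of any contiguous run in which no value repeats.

add 11: [11] len 1
add 3: [11, 3] len 2
add 6: [11, 3, 6] len 3
add 6 (repeat 6, move left end past it): [6] len 1
add 3: [6, 3] len 2
add 7: [6, 3, 7] len 3
add 11: [6, 3, 7, 11] len 4
add 11 (repeat 11, move left end past it): [11] len 1
add 7: [11, 7] len 2
add 6: [11, 7, 6] len 3
add 11 (repeat 11, move left end past it): [7, 6, 11] len 3
add 7 (repeat 7, move left end past it): [6, 11, 7] len 3
add 11 (repeat 11, move left end past it): [7, 11] len 2
add 6: [7, 11, 6] len 3
add 7 (repeat 7, move left end past it): [11, 6, 7] len 3
add 11 (repeat 11, move left end past it): [6, 7, 11] len 3
add 3: [6, 7, 11, 3] len 4
add 7 (repeat 7, move left end past it): [11, 3, 7] len 3
add 7 (repeat 7, move left end past it): [7] len 1
Longest all-distinct length: 4.

4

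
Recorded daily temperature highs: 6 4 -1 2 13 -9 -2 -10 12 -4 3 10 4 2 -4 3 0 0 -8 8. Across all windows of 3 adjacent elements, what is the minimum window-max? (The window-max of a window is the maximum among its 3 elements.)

6 4 -1 → max 6
4 -1 2 → max 4
-1 2 13 → max 13
2 13 -9 → max 13
13 -9 -2 → max 13
-9 -2 -10 → max -2
-2 -10 12 → max 12
-10 12 -4 → max 12
12 -4 3 → max 12
-4 3 10 → max 10
3 10 4 → max 10
10 4 2 → max 10
4 2 -4 → max 4
2 -4 3 → max 3
-4 3 0 → max 3
3 0 0 → max 3
0 0 -8 → max 0
0 -8 8 → max 8
Minimum of these is -2.

-2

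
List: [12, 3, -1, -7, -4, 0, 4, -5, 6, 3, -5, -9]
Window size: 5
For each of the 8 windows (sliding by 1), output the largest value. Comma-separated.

12, 3, 4, 4, 6, 6, 6, 6

12 3 -1 -7 -4 → max 12
3 -1 -7 -4 0 → max 3
-1 -7 -4 0 4 → max 4
-7 -4 0 4 -5 → max 4
-4 0 4 -5 6 → max 6
0 4 -5 6 3 → max 6
4 -5 6 3 -5 → max 6
-5 6 3 -5 -9 → max 6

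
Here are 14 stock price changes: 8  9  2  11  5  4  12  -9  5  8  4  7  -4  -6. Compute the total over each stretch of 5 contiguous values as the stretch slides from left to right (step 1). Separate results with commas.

Sliding a size-5 window across the 14 values:
(8, 9, 2, 11, 5) → sum 35
(9, 2, 11, 5, 4) → sum 31
(2, 11, 5, 4, 12) → sum 34
(11, 5, 4, 12, -9) → sum 23
(5, 4, 12, -9, 5) → sum 17
(4, 12, -9, 5, 8) → sum 20
(12, -9, 5, 8, 4) → sum 20
(-9, 5, 8, 4, 7) → sum 15
(5, 8, 4, 7, -4) → sum 20
(8, 4, 7, -4, -6) → sum 9

35, 31, 34, 23, 17, 20, 20, 15, 20, 9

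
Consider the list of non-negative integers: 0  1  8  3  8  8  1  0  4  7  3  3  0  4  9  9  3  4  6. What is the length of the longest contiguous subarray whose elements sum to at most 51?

add 0: [0] sum 0, len 1
add 1: [0, 1] sum 1, len 2
add 8: [0, 1, 8] sum 9, len 3
add 3: [0, 1, 8, 3] sum 12, len 4
add 8: [0, 1, 8, 3, 8] sum 20, len 5
add 8: [0, 1, 8, 3, 8, 8] sum 28, len 6
add 1: [0, 1, 8, 3, 8, 8, 1] sum 29, len 7
add 0: [0, 1, 8, 3, 8, 8, 1, 0] sum 29, len 8
add 4: [0, 1, 8, 3, 8, 8, 1, 0, 4] sum 33, len 9
add 7: [0, 1, 8, 3, 8, 8, 1, 0, 4, 7] sum 40, len 10
add 3: [0, 1, 8, 3, 8, 8, 1, 0, 4, 7, 3] sum 43, len 11
add 3: [0, 1, 8, 3, 8, 8, 1, 0, 4, 7, 3, 3] sum 46, len 12
add 0: [0, 1, 8, 3, 8, 8, 1, 0, 4, 7, 3, 3, 0] sum 46, len 13
add 4: [0, 1, 8, 3, 8, 8, 1, 0, 4, 7, 3, 3, 0, 4] sum 50, len 14
add 9: [3, 8, 8, 1, 0, 4, 7, 3, 3, 0, 4, 9] sum 50, len 12
add 9: [8, 1, 0, 4, 7, 3, 3, 0, 4, 9, 9] sum 48, len 11
add 3: [8, 1, 0, 4, 7, 3, 3, 0, 4, 9, 9, 3] sum 51, len 12
add 4: [1, 0, 4, 7, 3, 3, 0, 4, 9, 9, 3, 4] sum 47, len 12
add 6: [7, 3, 3, 0, 4, 9, 9, 3, 4, 6] sum 48, len 10
Longest length seen: 14.

14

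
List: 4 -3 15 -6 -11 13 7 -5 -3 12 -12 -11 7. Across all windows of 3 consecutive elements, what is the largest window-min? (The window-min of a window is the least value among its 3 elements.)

Each size-3 window and its min:
4 -3 15 → min -3
-3 15 -6 → min -6
15 -6 -11 → min -11
-6 -11 13 → min -11
-11 13 7 → min -11
13 7 -5 → min -5
7 -5 -3 → min -5
-5 -3 12 → min -5
-3 12 -12 → min -12
12 -12 -11 → min -12
-12 -11 7 → min -12
Largest of these is -3.

-3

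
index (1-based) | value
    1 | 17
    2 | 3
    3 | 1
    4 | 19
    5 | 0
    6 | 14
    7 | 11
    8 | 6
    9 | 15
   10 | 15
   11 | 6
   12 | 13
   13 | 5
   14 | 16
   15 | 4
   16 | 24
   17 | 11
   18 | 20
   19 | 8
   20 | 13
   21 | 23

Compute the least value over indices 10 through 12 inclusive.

Elements at indices 10..12: 15, 6, 13
min(15, 6, 13) = 6

6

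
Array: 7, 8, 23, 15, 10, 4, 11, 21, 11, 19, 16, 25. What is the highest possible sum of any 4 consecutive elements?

(7, 8, 23, 15) → sum 53
(8, 23, 15, 10) → sum 56
(23, 15, 10, 4) → sum 52
(15, 10, 4, 11) → sum 40
(10, 4, 11, 21) → sum 46
(4, 11, 21, 11) → sum 47
(11, 21, 11, 19) → sum 62
(21, 11, 19, 16) → sum 67
(11, 19, 16, 25) → sum 71
Highest of these is 71.

71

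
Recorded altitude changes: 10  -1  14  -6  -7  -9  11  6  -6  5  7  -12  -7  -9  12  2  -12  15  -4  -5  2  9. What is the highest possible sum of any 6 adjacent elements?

Each size-6 window and its sum:
10 -1 14 -6 -7 -9 → sum 1
-1 14 -6 -7 -9 11 → sum 2
14 -6 -7 -9 11 6 → sum 9
-6 -7 -9 11 6 -6 → sum -11
-7 -9 11 6 -6 5 → sum 0
-9 11 6 -6 5 7 → sum 14
11 6 -6 5 7 -12 → sum 11
6 -6 5 7 -12 -7 → sum -7
-6 5 7 -12 -7 -9 → sum -22
5 7 -12 -7 -9 12 → sum -4
7 -12 -7 -9 12 2 → sum -7
-12 -7 -9 12 2 -12 → sum -26
-7 -9 12 2 -12 15 → sum 1
-9 12 2 -12 15 -4 → sum 4
12 2 -12 15 -4 -5 → sum 8
2 -12 15 -4 -5 2 → sum -2
-12 15 -4 -5 2 9 → sum 5
Highest of these is 14.

14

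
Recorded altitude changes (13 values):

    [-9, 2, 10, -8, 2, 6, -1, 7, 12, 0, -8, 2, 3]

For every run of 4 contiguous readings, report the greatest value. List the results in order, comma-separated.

10, 10, 10, 6, 7, 12, 12, 12, 12, 3

[-9, 2, 10, -8] → max 10
[2, 10, -8, 2] → max 10
[10, -8, 2, 6] → max 10
[-8, 2, 6, -1] → max 6
[2, 6, -1, 7] → max 7
[6, -1, 7, 12] → max 12
[-1, 7, 12, 0] → max 12
[7, 12, 0, -8] → max 12
[12, 0, -8, 2] → max 12
[0, -8, 2, 3] → max 3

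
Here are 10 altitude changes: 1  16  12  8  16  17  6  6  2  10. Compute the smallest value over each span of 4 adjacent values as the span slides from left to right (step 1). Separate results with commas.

(1, 16, 12, 8) → min 1
(16, 12, 8, 16) → min 8
(12, 8, 16, 17) → min 8
(8, 16, 17, 6) → min 6
(16, 17, 6, 6) → min 6
(17, 6, 6, 2) → min 2
(6, 6, 2, 10) → min 2

1, 8, 8, 6, 6, 2, 2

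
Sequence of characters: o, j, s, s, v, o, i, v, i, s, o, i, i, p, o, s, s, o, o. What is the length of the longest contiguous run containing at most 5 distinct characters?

17

[o] 1 distinct, len 1
[o, j] 2 distinct, len 2
[o, j, s] 3 distinct, len 3
[o, j, s, s] 3 distinct, len 4
[o, j, s, s, v] 4 distinct, len 5
[o, j, s, s, v, o] 4 distinct, len 6
[o, j, s, s, v, o, i] 5 distinct, len 7
[o, j, s, s, v, o, i, v] 5 distinct, len 8
[o, j, s, s, v, o, i, v, i] 5 distinct, len 9
[o, j, s, s, v, o, i, v, i, s] 5 distinct, len 10
[o, j, s, s, v, o, i, v, i, s, o] 5 distinct, len 11
[o, j, s, s, v, o, i, v, i, s, o, i] 5 distinct, len 12
[o, j, s, s, v, o, i, v, i, s, o, i, i] 5 distinct, len 13
[s, s, v, o, i, v, i, s, o, i, i, p] 5 distinct, len 12
[s, s, v, o, i, v, i, s, o, i, i, p, o] 5 distinct, len 13
[s, s, v, o, i, v, i, s, o, i, i, p, o, s] 5 distinct, len 14
[s, s, v, o, i, v, i, s, o, i, i, p, o, s, s] 5 distinct, len 15
[s, s, v, o, i, v, i, s, o, i, i, p, o, s, s, o] 5 distinct, len 16
[s, s, v, o, i, v, i, s, o, i, i, p, o, s, s, o, o] 5 distinct, len 17
Longest length with ≤5 distinct: 17.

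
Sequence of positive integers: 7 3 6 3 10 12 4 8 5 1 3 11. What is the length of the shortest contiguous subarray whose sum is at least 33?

4

add 7: running sum 7 < 33
add 3: running sum 10 < 33
add 6: running sum 16 < 33
add 3: running sum 19 < 33
add 10: running sum 29 < 33
add 12: shortest ending here [3, 6, 3, 10, 12] sum 34, len 5
add 4: shortest ending here [6, 3, 10, 12, 4] sum 35, len 5
add 8: shortest ending here [10, 12, 4, 8] sum 34, len 4
add 5: shortest ending here [10, 12, 4, 8, 5] sum 39, len 5
add 1: shortest ending here [10, 12, 4, 8, 5, 1] sum 40, len 6
add 3: shortest ending here [12, 4, 8, 5, 1, 3] sum 33, len 6
add 11: shortest ending here [12, 4, 8, 5, 1, 3, 11] sum 44, len 7
Shortest qualifying length: 4.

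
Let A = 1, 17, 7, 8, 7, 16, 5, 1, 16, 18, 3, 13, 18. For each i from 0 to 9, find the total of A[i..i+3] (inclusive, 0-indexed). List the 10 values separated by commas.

Sliding a size-4 window across the 13 values:
1 17 7 8 → sum 33
17 7 8 7 → sum 39
7 8 7 16 → sum 38
8 7 16 5 → sum 36
7 16 5 1 → sum 29
16 5 1 16 → sum 38
5 1 16 18 → sum 40
1 16 18 3 → sum 38
16 18 3 13 → sum 50
18 3 13 18 → sum 52

33, 39, 38, 36, 29, 38, 40, 38, 50, 52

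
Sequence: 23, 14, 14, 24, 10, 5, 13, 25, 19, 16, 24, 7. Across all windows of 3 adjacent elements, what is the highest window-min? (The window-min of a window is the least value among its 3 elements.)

16

(23, 14, 14) → min 14
(14, 14, 24) → min 14
(14, 24, 10) → min 10
(24, 10, 5) → min 5
(10, 5, 13) → min 5
(5, 13, 25) → min 5
(13, 25, 19) → min 13
(25, 19, 16) → min 16
(19, 16, 24) → min 16
(16, 24, 7) → min 7
Highest of these is 16.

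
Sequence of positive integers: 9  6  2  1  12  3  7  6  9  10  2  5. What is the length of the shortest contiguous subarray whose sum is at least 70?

add 9: running sum 9 < 70
add 6: running sum 15 < 70
add 2: running sum 17 < 70
add 1: running sum 18 < 70
add 12: running sum 30 < 70
add 3: running sum 33 < 70
add 7: running sum 40 < 70
add 6: running sum 46 < 70
add 9: running sum 55 < 70
add 10: running sum 65 < 70
add 2: running sum 67 < 70
end 11: [9, 6, 2, 1, 12, 3, 7, 6, 9, 10, 2, 5] sum 72, len 12
Shortest qualifying length: 12.

12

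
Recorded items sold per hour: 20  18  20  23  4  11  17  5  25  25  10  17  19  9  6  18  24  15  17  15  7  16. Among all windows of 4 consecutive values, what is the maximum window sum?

81

Each size-4 window and its sum:
20 18 20 23 → sum 81
18 20 23 4 → sum 65
20 23 4 11 → sum 58
23 4 11 17 → sum 55
4 11 17 5 → sum 37
11 17 5 25 → sum 58
17 5 25 25 → sum 72
5 25 25 10 → sum 65
25 25 10 17 → sum 77
25 10 17 19 → sum 71
10 17 19 9 → sum 55
17 19 9 6 → sum 51
19 9 6 18 → sum 52
9 6 18 24 → sum 57
6 18 24 15 → sum 63
18 24 15 17 → sum 74
24 15 17 15 → sum 71
15 17 15 7 → sum 54
17 15 7 16 → sum 55
Maximum of these is 81.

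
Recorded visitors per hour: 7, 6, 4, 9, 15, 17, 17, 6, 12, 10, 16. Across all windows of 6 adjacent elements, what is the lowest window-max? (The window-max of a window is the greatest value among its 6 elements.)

17

7 6 4 9 15 17 → max 17
6 4 9 15 17 17 → max 17
4 9 15 17 17 6 → max 17
9 15 17 17 6 12 → max 17
15 17 17 6 12 10 → max 17
17 17 6 12 10 16 → max 17
Lowest of these is 17.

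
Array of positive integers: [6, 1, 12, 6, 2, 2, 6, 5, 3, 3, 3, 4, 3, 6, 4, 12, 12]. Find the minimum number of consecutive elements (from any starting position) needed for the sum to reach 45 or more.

8

add 6: running sum 6 < 45
add 1: running sum 7 < 45
add 12: running sum 19 < 45
add 6: running sum 25 < 45
add 2: running sum 27 < 45
add 2: running sum 29 < 45
add 6: running sum 35 < 45
add 5: running sum 40 < 45
add 3: running sum 43 < 45
end 9: [6, 1, 12, 6, 2, 2, 6, 5, 3, 3] sum 46, len 10
end 10: [6, 1, 12, 6, 2, 2, 6, 5, 3, 3, 3] sum 49, len 11
end 11: [12, 6, 2, 2, 6, 5, 3, 3, 3, 4] sum 46, len 10
end 12: [12, 6, 2, 2, 6, 5, 3, 3, 3, 4, 3] sum 49, len 11
end 13: [12, 6, 2, 2, 6, 5, 3, 3, 3, 4, 3, 6] sum 55, len 12
end 14: [6, 2, 2, 6, 5, 3, 3, 3, 4, 3, 6, 4] sum 47, len 12
end 15: [6, 5, 3, 3, 3, 4, 3, 6, 4, 12] sum 49, len 10
end 16: [3, 3, 4, 3, 6, 4, 12, 12] sum 47, len 8
Shortest qualifying length: 8.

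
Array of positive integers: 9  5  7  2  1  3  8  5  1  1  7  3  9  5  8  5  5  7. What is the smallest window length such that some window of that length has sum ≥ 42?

7

add 9: running sum 9 < 42
add 5: running sum 14 < 42
add 7: running sum 21 < 42
add 2: running sum 23 < 42
add 1: running sum 24 < 42
add 3: running sum 27 < 42
add 8: running sum 35 < 42
add 5: running sum 40 < 42
add 1: running sum 41 < 42
add 1: shortest ending here [9, 5, 7, 2, 1, 3, 8, 5, 1, 1] sum 42, len 10
add 7: shortest ending here [9, 5, 7, 2, 1, 3, 8, 5, 1, 1, 7] sum 49, len 11
add 3: shortest ending here [5, 7, 2, 1, 3, 8, 5, 1, 1, 7, 3] sum 43, len 11
add 9: shortest ending here [7, 2, 1, 3, 8, 5, 1, 1, 7, 3, 9] sum 47, len 11
add 5: shortest ending here [3, 8, 5, 1, 1, 7, 3, 9, 5] sum 42, len 9
add 8: shortest ending here [8, 5, 1, 1, 7, 3, 9, 5, 8] sum 47, len 9
add 5: shortest ending here [5, 1, 1, 7, 3, 9, 5, 8, 5] sum 44, len 9
add 5: shortest ending here [7, 3, 9, 5, 8, 5, 5] sum 42, len 7
add 7: shortest ending here [3, 9, 5, 8, 5, 5, 7] sum 42, len 7
Shortest qualifying length: 7.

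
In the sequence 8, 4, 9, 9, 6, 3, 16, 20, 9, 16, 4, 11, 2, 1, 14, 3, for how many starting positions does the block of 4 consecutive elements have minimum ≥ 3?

[8, 4, 9, 9] → min 4  ≥ 3 ✓
[4, 9, 9, 6] → min 4  ≥ 3 ✓
[9, 9, 6, 3] → min 3  ≥ 3 ✓
[9, 6, 3, 16] → min 3  ≥ 3 ✓
[6, 3, 16, 20] → min 3  ≥ 3 ✓
[3, 16, 20, 9] → min 3  ≥ 3 ✓
[16, 20, 9, 16] → min 9  ≥ 3 ✓
[20, 9, 16, 4] → min 4  ≥ 3 ✓
[9, 16, 4, 11] → min 4  ≥ 3 ✓
[16, 4, 11, 2] → min 2
[4, 11, 2, 1] → min 1
[11, 2, 1, 14] → min 1
[2, 1, 14, 3] → min 1
9 windows satisfy the condition.

9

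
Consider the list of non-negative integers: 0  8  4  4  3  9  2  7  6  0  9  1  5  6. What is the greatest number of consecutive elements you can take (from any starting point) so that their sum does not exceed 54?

12

[0] sum 0 len 1
[0, 8] sum 8 len 2
[0, 8, 4] sum 12 len 3
[0, 8, 4, 4] sum 16 len 4
[0, 8, 4, 4, 3] sum 19 len 5
[0, 8, 4, 4, 3, 9] sum 28 len 6
[0, 8, 4, 4, 3, 9, 2] sum 30 len 7
[0, 8, 4, 4, 3, 9, 2, 7] sum 37 len 8
[0, 8, 4, 4, 3, 9, 2, 7, 6] sum 43 len 9
[0, 8, 4, 4, 3, 9, 2, 7, 6, 0] sum 43 len 10
[0, 8, 4, 4, 3, 9, 2, 7, 6, 0, 9] sum 52 len 11
[0, 8, 4, 4, 3, 9, 2, 7, 6, 0, 9, 1] sum 53 len 12
[4, 4, 3, 9, 2, 7, 6, 0, 9, 1, 5] sum 50 len 11
[4, 3, 9, 2, 7, 6, 0, 9, 1, 5, 6] sum 52 len 11
Longest length seen: 12.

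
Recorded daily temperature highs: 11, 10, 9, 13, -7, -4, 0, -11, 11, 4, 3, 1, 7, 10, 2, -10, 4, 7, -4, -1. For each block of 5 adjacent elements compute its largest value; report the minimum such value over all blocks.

Window maxs for each of the 16 positions:
[11, 10, 9, 13, -7] → max 13
[10, 9, 13, -7, -4] → max 13
[9, 13, -7, -4, 0] → max 13
[13, -7, -4, 0, -11] → max 13
[-7, -4, 0, -11, 11] → max 11
[-4, 0, -11, 11, 4] → max 11
[0, -11, 11, 4, 3] → max 11
[-11, 11, 4, 3, 1] → max 11
[11, 4, 3, 1, 7] → max 11
[4, 3, 1, 7, 10] → max 10
[3, 1, 7, 10, 2] → max 10
[1, 7, 10, 2, -10] → max 10
[7, 10, 2, -10, 4] → max 10
[10, 2, -10, 4, 7] → max 10
[2, -10, 4, 7, -4] → max 7
[-10, 4, 7, -4, -1] → max 7
Minimum of these is 7.

7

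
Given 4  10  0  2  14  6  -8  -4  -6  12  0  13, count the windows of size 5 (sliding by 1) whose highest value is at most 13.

3

[4, 10, 0, 2, 14] → max 14
[10, 0, 2, 14, 6] → max 14
[0, 2, 14, 6, -8] → max 14
[2, 14, 6, -8, -4] → max 14
[14, 6, -8, -4, -6] → max 14
[6, -8, -4, -6, 12] → max 12  ≤ 13 ✓
[-8, -4, -6, 12, 0] → max 12  ≤ 13 ✓
[-4, -6, 12, 0, 13] → max 13  ≤ 13 ✓
3 windows satisfy the condition.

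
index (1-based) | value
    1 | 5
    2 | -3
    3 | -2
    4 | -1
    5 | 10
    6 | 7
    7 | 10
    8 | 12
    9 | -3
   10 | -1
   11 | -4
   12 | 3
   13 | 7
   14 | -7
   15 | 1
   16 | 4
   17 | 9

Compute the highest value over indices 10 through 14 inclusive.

7

Elements at indices 10..14: -1, -4, 3, 7, -7
max(-1, -4, 3, 7, -7) = 7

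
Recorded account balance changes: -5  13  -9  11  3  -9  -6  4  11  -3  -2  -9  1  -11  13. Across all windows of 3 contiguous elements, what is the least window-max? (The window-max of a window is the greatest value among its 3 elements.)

-2

-5 13 -9 → max 13
13 -9 11 → max 13
-9 11 3 → max 11
11 3 -9 → max 11
3 -9 -6 → max 3
-9 -6 4 → max 4
-6 4 11 → max 11
4 11 -3 → max 11
11 -3 -2 → max 11
-3 -2 -9 → max -2
-2 -9 1 → max 1
-9 1 -11 → max 1
1 -11 13 → max 13
Least of these is -2.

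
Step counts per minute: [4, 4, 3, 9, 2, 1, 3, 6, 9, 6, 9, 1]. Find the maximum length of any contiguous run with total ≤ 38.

Extend to the right; shrink from the left whenever the sum exceeds 38:
add 4: [4] sum 4, len 1
add 4: [4, 4] sum 8, len 2
add 3: [4, 4, 3] sum 11, len 3
add 9: [4, 4, 3, 9] sum 20, len 4
add 2: [4, 4, 3, 9, 2] sum 22, len 5
add 1: [4, 4, 3, 9, 2, 1] sum 23, len 6
add 3: [4, 4, 3, 9, 2, 1, 3] sum 26, len 7
add 6: [4, 4, 3, 9, 2, 1, 3, 6] sum 32, len 8
add 9: [4, 3, 9, 2, 1, 3, 6, 9] sum 37, len 8
add 6: [9, 2, 1, 3, 6, 9, 6] sum 36, len 7
add 9: [2, 1, 3, 6, 9, 6, 9] sum 36, len 7
add 1: [2, 1, 3, 6, 9, 6, 9, 1] sum 37, len 8
Longest length seen: 8.

8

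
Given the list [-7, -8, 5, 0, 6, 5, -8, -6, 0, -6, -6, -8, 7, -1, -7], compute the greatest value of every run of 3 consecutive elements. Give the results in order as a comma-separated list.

-7 -8 5 → max 5
-8 5 0 → max 5
5 0 6 → max 6
0 6 5 → max 6
6 5 -8 → max 6
5 -8 -6 → max 5
-8 -6 0 → max 0
-6 0 -6 → max 0
0 -6 -6 → max 0
-6 -6 -8 → max -6
-6 -8 7 → max 7
-8 7 -1 → max 7
7 -1 -7 → max 7

5, 5, 6, 6, 6, 5, 0, 0, 0, -6, 7, 7, 7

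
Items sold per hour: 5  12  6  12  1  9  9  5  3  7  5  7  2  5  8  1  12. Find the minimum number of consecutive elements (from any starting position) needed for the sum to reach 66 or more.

10

add 5: running sum 5 < 66
add 12: running sum 17 < 66
add 6: running sum 23 < 66
add 12: running sum 35 < 66
add 1: running sum 36 < 66
add 9: running sum 45 < 66
add 9: running sum 54 < 66
add 5: running sum 59 < 66
add 3: running sum 62 < 66
end 9: [5, 12, 6, 12, 1, 9, 9, 5, 3, 7] sum 69, len 10
end 10: [12, 6, 12, 1, 9, 9, 5, 3, 7, 5] sum 69, len 10
end 11: [12, 6, 12, 1, 9, 9, 5, 3, 7, 5, 7] sum 76, len 11
end 12: [6, 12, 1, 9, 9, 5, 3, 7, 5, 7, 2] sum 66, len 11
end 13: [6, 12, 1, 9, 9, 5, 3, 7, 5, 7, 2, 5] sum 71, len 12
end 14: [12, 1, 9, 9, 5, 3, 7, 5, 7, 2, 5, 8] sum 73, len 12
end 15: [12, 1, 9, 9, 5, 3, 7, 5, 7, 2, 5, 8, 1] sum 74, len 13
end 16: [9, 9, 5, 3, 7, 5, 7, 2, 5, 8, 1, 12] sum 73, len 12
Shortest qualifying length: 10.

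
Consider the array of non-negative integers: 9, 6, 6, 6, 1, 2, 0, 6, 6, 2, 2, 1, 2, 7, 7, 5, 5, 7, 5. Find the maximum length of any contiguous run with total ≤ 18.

Extend to the right; shrink from the left whenever the sum exceeds 18:
add 9: [9] sum 9, len 1
add 6: [9, 6] sum 15, len 2
add 6: [6, 6] sum 12, len 2
add 6: [6, 6, 6] sum 18, len 3
add 1: [6, 6, 1] sum 13, len 3
add 2: [6, 6, 1, 2] sum 15, len 4
add 0: [6, 6, 1, 2, 0] sum 15, len 5
add 6: [6, 1, 2, 0, 6] sum 15, len 5
add 6: [1, 2, 0, 6, 6] sum 15, len 5
add 2: [1, 2, 0, 6, 6, 2] sum 17, len 6
add 2: [2, 0, 6, 6, 2, 2] sum 18, len 6
add 1: [0, 6, 6, 2, 2, 1] sum 17, len 6
add 2: [6, 2, 2, 1, 2] sum 13, len 5
add 7: [2, 2, 1, 2, 7] sum 14, len 5
add 7: [1, 2, 7, 7] sum 17, len 4
add 5: [7, 5] sum 12, len 2
add 5: [7, 5, 5] sum 17, len 3
add 7: [5, 5, 7] sum 17, len 3
add 5: [5, 7, 5] sum 17, len 3
Longest length seen: 6.

6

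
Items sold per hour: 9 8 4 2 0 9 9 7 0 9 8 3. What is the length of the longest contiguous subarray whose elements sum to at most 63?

Extend to the right; shrink from the left whenever the sum exceeds 63:
[9] sum 9 len 1
[9, 8] sum 17 len 2
[9, 8, 4] sum 21 len 3
[9, 8, 4, 2] sum 23 len 4
[9, 8, 4, 2, 0] sum 23 len 5
[9, 8, 4, 2, 0, 9] sum 32 len 6
[9, 8, 4, 2, 0, 9, 9] sum 41 len 7
[9, 8, 4, 2, 0, 9, 9, 7] sum 48 len 8
[9, 8, 4, 2, 0, 9, 9, 7, 0] sum 48 len 9
[9, 8, 4, 2, 0, 9, 9, 7, 0, 9] sum 57 len 10
[8, 4, 2, 0, 9, 9, 7, 0, 9, 8] sum 56 len 10
[8, 4, 2, 0, 9, 9, 7, 0, 9, 8, 3] sum 59 len 11
Longest length seen: 11.

11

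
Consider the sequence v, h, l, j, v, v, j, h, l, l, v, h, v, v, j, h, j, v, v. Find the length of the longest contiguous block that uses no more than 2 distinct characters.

add v: window [v] (1 distinct), len 1
add h: window [v, h] (2 distinct), len 2
add l: window [h, l] (2 distinct), len 2
add j: window [l, j] (2 distinct), len 2
add v: window [j, v] (2 distinct), len 2
add v: window [j, v, v] (2 distinct), len 3
add j: window [j, v, v, j] (2 distinct), len 4
add h: window [j, h] (2 distinct), len 2
add l: window [h, l] (2 distinct), len 2
add l: window [h, l, l] (2 distinct), len 3
add v: window [l, l, v] (2 distinct), len 3
add h: window [v, h] (2 distinct), len 2
add v: window [v, h, v] (2 distinct), len 3
add v: window [v, h, v, v] (2 distinct), len 4
add j: window [v, v, j] (2 distinct), len 3
add h: window [j, h] (2 distinct), len 2
add j: window [j, h, j] (2 distinct), len 3
add v: window [j, v] (2 distinct), len 2
add v: window [j, v, v] (2 distinct), len 3
Longest length with ≤2 distinct: 4.

4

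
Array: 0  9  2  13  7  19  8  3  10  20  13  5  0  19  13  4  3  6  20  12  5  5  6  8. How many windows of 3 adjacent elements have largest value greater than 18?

12

0 9 2 → max 9
9 2 13 → max 13
2 13 7 → max 13
13 7 19 → max 19  > 18 ✓
7 19 8 → max 19  > 18 ✓
19 8 3 → max 19  > 18 ✓
8 3 10 → max 10
3 10 20 → max 20  > 18 ✓
10 20 13 → max 20  > 18 ✓
20 13 5 → max 20  > 18 ✓
13 5 0 → max 13
5 0 19 → max 19  > 18 ✓
0 19 13 → max 19  > 18 ✓
19 13 4 → max 19  > 18 ✓
13 4 3 → max 13
4 3 6 → max 6
3 6 20 → max 20  > 18 ✓
6 20 12 → max 20  > 18 ✓
20 12 5 → max 20  > 18 ✓
12 5 5 → max 12
5 5 6 → max 6
5 6 8 → max 8
12 windows satisfy the condition.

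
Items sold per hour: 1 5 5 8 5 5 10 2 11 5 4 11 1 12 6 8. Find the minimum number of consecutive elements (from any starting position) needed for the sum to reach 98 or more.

add 1: running sum 1 < 98
add 5: running sum 6 < 98
add 5: running sum 11 < 98
add 8: running sum 19 < 98
add 5: running sum 24 < 98
add 5: running sum 29 < 98
add 10: running sum 39 < 98
add 2: running sum 41 < 98
add 11: running sum 52 < 98
add 5: running sum 57 < 98
add 4: running sum 61 < 98
add 11: running sum 72 < 98
add 1: running sum 73 < 98
add 12: running sum 85 < 98
add 6: running sum 91 < 98
add 8: shortest ending here [5, 5, 8, 5, 5, 10, 2, 11, 5, 4, 11, 1, 12, 6, 8] sum 98, len 15
Shortest qualifying length: 15.

15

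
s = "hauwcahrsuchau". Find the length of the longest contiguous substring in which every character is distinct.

7

add h: [h] len 1
add a: [h, a] len 2
add u: [h, a, u] len 3
add w: [h, a, u, w] len 4
add c: [h, a, u, w, c] len 5
add a (repeat a, move left end past it): [u, w, c, a] len 4
add h: [u, w, c, a, h] len 5
add r: [u, w, c, a, h, r] len 6
add s: [u, w, c, a, h, r, s] len 7
add u (repeat u, move left end past it): [w, c, a, h, r, s, u] len 7
add c (repeat c, move left end past it): [a, h, r, s, u, c] len 6
add h (repeat h, move left end past it): [r, s, u, c, h] len 5
add a: [r, s, u, c, h, a] len 6
add u (repeat u, move left end past it): [c, h, a, u] len 4
Longest all-distinct length: 7.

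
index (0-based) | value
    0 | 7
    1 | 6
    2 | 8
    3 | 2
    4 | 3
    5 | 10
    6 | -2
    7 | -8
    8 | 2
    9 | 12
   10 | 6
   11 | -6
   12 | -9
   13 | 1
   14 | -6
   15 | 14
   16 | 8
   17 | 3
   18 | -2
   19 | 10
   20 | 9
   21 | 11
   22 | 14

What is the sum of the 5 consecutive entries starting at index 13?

Elements at indices 13..17: 1, -6, 14, 8, 3
sum(1, -6, 14, 8, 3) = 20

20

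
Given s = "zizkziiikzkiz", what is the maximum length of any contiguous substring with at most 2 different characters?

4

add z: window [z] (1 distinct), len 1
add i: window [z, i] (2 distinct), len 2
add z: window [z, i, z] (2 distinct), len 3
add k: window [z, k] (2 distinct), len 2
add z: window [z, k, z] (2 distinct), len 3
add i: window [z, i] (2 distinct), len 2
add i: window [z, i, i] (2 distinct), len 3
add i: window [z, i, i, i] (2 distinct), len 4
add k: window [i, i, i, k] (2 distinct), len 4
add z: window [k, z] (2 distinct), len 2
add k: window [k, z, k] (2 distinct), len 3
add i: window [k, i] (2 distinct), len 2
add z: window [i, z] (2 distinct), len 2
Longest length with ≤2 distinct: 4.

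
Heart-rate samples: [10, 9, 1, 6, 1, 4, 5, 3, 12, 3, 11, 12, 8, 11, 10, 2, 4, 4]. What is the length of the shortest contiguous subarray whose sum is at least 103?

add 10: running sum 10 < 103
add 9: running sum 19 < 103
add 1: running sum 20 < 103
add 6: running sum 26 < 103
add 1: running sum 27 < 103
add 4: running sum 31 < 103
add 5: running sum 36 < 103
add 3: running sum 39 < 103
add 12: running sum 51 < 103
add 3: running sum 54 < 103
add 11: running sum 65 < 103
add 12: running sum 77 < 103
add 8: running sum 85 < 103
add 11: running sum 96 < 103
add 10: shortest ending here [10, 9, 1, 6, 1, 4, 5, 3, 12, 3, 11, 12, 8, 11, 10] sum 106, len 15
add 2: shortest ending here [10, 9, 1, 6, 1, 4, 5, 3, 12, 3, 11, 12, 8, 11, 10, 2] sum 108, len 16
add 4: shortest ending here [10, 9, 1, 6, 1, 4, 5, 3, 12, 3, 11, 12, 8, 11, 10, 2, 4] sum 112, len 17
add 4: shortest ending here [9, 1, 6, 1, 4, 5, 3, 12, 3, 11, 12, 8, 11, 10, 2, 4, 4] sum 106, len 17
Shortest qualifying length: 15.

15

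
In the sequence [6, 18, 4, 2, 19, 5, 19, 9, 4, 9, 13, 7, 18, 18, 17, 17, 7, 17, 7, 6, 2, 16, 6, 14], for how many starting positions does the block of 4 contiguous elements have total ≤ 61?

20

(6, 18, 4, 2) → sum 30  ≤ 61 ✓
(18, 4, 2, 19) → sum 43  ≤ 61 ✓
(4, 2, 19, 5) → sum 30  ≤ 61 ✓
(2, 19, 5, 19) → sum 45  ≤ 61 ✓
(19, 5, 19, 9) → sum 52  ≤ 61 ✓
(5, 19, 9, 4) → sum 37  ≤ 61 ✓
(19, 9, 4, 9) → sum 41  ≤ 61 ✓
(9, 4, 9, 13) → sum 35  ≤ 61 ✓
(4, 9, 13, 7) → sum 33  ≤ 61 ✓
(9, 13, 7, 18) → sum 47  ≤ 61 ✓
(13, 7, 18, 18) → sum 56  ≤ 61 ✓
(7, 18, 18, 17) → sum 60  ≤ 61 ✓
(18, 18, 17, 17) → sum 70
(18, 17, 17, 7) → sum 59  ≤ 61 ✓
(17, 17, 7, 17) → sum 58  ≤ 61 ✓
(17, 7, 17, 7) → sum 48  ≤ 61 ✓
(7, 17, 7, 6) → sum 37  ≤ 61 ✓
(17, 7, 6, 2) → sum 32  ≤ 61 ✓
(7, 6, 2, 16) → sum 31  ≤ 61 ✓
(6, 2, 16, 6) → sum 30  ≤ 61 ✓
(2, 16, 6, 14) → sum 38  ≤ 61 ✓
20 windows satisfy the condition.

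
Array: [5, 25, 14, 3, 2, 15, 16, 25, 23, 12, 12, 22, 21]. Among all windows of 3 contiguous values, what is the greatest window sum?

5 25 14 → sum 44
25 14 3 → sum 42
14 3 2 → sum 19
3 2 15 → sum 20
2 15 16 → sum 33
15 16 25 → sum 56
16 25 23 → sum 64
25 23 12 → sum 60
23 12 12 → sum 47
12 12 22 → sum 46
12 22 21 → sum 55
Greatest of these is 64.

64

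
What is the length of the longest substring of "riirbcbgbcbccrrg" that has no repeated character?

4

add r: [r] len 1
add i: [r, i] len 2
add i (repeat i, move left end past it): [i] len 1
add r: [i, r] len 2
add b: [i, r, b] len 3
add c: [i, r, b, c] len 4
add b (repeat b, move left end past it): [c, b] len 2
add g: [c, b, g] len 3
add b (repeat b, move left end past it): [g, b] len 2
add c: [g, b, c] len 3
add b (repeat b, move left end past it): [c, b] len 2
add c (repeat c, move left end past it): [b, c] len 2
add c (repeat c, move left end past it): [c] len 1
add r: [c, r] len 2
add r (repeat r, move left end past it): [r] len 1
add g: [r, g] len 2
Longest all-distinct length: 4.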